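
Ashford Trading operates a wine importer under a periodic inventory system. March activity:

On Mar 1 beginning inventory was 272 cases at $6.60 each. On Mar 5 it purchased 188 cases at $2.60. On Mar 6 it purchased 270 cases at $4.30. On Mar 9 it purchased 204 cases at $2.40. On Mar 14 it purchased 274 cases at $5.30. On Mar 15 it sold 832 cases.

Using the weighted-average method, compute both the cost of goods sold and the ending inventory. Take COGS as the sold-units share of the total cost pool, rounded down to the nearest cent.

COGS = $3,710.11; ending inventory = $1,676.69

Mar 15, sell 832: 832/1208 × $5,386.80 → $3,710.11
Ending inventory (cost pool remaining) = $1,676.69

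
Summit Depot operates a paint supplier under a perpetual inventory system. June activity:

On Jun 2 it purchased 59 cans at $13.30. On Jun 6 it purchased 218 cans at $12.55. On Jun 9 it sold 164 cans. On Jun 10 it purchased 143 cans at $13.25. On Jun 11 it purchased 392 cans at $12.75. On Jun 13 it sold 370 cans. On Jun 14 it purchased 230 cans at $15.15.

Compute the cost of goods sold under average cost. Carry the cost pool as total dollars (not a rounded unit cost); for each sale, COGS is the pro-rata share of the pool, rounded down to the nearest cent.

COGS = $6,840.12

After Jun 2: 59 on hand, pool $784.70 (≈ $13.3000 each)
After Jun 6: 277 on hand, pool $3,520.60 (≈ $12.7097 each)
Jun 9, sell 164: 164/277 × $3,520.60 → $2,084.39
After Jun 10: 256 on hand, pool $3,330.96 (≈ $13.0116 each)
After Jun 11: 648 on hand, pool $8,328.96 (≈ $12.8533 each)
Jun 13, sell 370: 370/648 × $8,328.96 → $4,755.73
After Jun 14: 508 on hand, pool $7,057.73 (≈ $13.8932 each)
Total COGS = $2,084.39 + $4,755.73 = $6,840.12
Ending inventory (cost pool remaining) = $7,057.73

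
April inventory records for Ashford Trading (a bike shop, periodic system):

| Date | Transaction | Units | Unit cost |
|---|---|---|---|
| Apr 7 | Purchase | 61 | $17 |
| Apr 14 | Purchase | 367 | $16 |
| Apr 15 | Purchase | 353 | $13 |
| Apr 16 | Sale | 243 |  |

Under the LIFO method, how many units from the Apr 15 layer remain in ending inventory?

110

Apr 16, 243 sold [LIFO — newest first]: 243 @ $13 = $3,159
Ending inventory: 61 @ $17 + 367 @ $16 + 110 @ $13 = $8,339
Check: goods available $11,498 = COGS $3,159 + ending $8,339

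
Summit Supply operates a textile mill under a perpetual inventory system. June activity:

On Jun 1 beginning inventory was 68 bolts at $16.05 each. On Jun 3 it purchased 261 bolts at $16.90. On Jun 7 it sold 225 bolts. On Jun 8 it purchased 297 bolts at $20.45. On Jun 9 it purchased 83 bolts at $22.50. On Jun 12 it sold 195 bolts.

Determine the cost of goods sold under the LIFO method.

COGS = $7,960.40

Jun 7, 225 sold [LIFO — newest first]: 225 @ $16.90 = $3,802.50
Jun 12, 195 sold [LIFO — newest first]: 83 @ $22.50 + 112 @ $20.45 = $4,157.90
Total COGS = $3,802.50 + $4,157.90 = $7,960.40
Ending inventory: 68 @ $16.05 + 36 @ $16.90 + 185 @ $20.45 = $5,483.05
Check: goods available $13,443.45 = COGS $7,960.40 + ending $5,483.05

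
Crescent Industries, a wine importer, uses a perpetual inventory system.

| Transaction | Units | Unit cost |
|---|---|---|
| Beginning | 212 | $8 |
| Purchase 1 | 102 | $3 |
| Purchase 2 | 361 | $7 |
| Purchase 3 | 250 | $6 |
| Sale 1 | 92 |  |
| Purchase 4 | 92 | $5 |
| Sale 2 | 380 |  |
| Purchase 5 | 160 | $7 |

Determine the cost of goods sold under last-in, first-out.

Sale 1 (92) [LIFO — newest first]: 92 @ $6 = $552
Sale 2 (380) [LIFO — newest first]: 92 @ $5 + 158 @ $6 + 130 @ $7 = $2,318
Total COGS = $552 + $2,318 = $2,870
Ending inventory: 212 @ $8 + 102 @ $3 + 231 @ $7 + 160 @ $7 = $4,739
Check: goods available $7,609 = COGS $2,870 + ending $4,739

COGS = $2,870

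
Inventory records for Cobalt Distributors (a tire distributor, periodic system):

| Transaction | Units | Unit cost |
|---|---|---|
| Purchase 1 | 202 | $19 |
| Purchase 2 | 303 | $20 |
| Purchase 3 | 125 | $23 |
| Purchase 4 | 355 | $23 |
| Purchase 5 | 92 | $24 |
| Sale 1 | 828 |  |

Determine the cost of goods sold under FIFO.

COGS = $17,327

Sale 1 (828) [FIFO — oldest first]: 202 @ $19 + 303 @ $20 + 125 @ $23 + 198 @ $23 = $17,327
Ending inventory: 157 @ $23 + 92 @ $24 = $5,819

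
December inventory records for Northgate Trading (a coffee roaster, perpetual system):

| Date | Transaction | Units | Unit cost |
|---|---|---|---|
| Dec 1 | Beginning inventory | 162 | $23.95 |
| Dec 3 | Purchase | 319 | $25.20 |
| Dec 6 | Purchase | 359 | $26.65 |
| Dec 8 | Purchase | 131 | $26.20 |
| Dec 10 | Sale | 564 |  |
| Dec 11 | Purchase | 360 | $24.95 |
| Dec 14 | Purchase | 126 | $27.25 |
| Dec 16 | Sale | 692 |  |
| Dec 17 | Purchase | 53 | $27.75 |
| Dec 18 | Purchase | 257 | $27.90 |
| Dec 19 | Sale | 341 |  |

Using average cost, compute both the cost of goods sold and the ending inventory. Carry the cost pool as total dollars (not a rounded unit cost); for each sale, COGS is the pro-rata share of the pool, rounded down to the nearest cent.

COGS = $41,388.29; ending inventory = $4,586.51

After Dec 1: 162 on hand, pool $3,879.90 (≈ $23.9500 each)
After Dec 3: 481 on hand, pool $11,918.70 (≈ $24.7790 each)
After Dec 6: 840 on hand, pool $21,486.05 (≈ $25.5786 each)
After Dec 8: 971 on hand, pool $24,918.25 (≈ $25.6625 each)
Dec 10, sell 564: 564/971 × $24,918.25 → $14,473.62
After Dec 11: 767 on hand, pool $19,426.63 (≈ $25.3281 each)
After Dec 14: 893 on hand, pool $22,860.13 (≈ $25.5992 each)
Dec 16, sell 692: 692/893 × $22,860.13 → $17,714.68
After Dec 17: 254 on hand, pool $6,616.20 (≈ $26.0480 each)
After Dec 18: 511 on hand, pool $13,786.50 (≈ $26.9795 each)
Dec 19, sell 341: 341/511 × $13,786.50 → $9,199.99
Total COGS = $14,473.62 + $17,714.68 + $9,199.99 = $41,388.29
Ending inventory (cost pool remaining) = $4,586.51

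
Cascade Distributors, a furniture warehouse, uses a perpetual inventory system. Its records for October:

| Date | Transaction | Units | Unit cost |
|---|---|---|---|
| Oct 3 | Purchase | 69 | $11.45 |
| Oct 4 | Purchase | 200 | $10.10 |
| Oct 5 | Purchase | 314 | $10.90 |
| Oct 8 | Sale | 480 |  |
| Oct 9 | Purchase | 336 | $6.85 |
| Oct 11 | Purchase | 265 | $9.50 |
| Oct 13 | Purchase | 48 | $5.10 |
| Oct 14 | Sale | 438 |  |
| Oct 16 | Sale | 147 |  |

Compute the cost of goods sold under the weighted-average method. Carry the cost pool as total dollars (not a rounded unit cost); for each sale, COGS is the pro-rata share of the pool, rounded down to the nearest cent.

After Oct 3: 69 on hand, pool $790.05 (≈ $11.4500 each)
After Oct 4: 269 on hand, pool $2,810.05 (≈ $10.4463 each)
After Oct 5: 583 on hand, pool $6,232.65 (≈ $10.6907 each)
Oct 8, sell 480: 480/583 × $6,232.65 → $5,131.51
After Oct 9: 439 on hand, pool $3,402.74 (≈ $7.7511 each)
After Oct 11: 704 on hand, pool $5,920.24 (≈ $8.4094 each)
After Oct 13: 752 on hand, pool $6,165.04 (≈ $8.1982 each)
Oct 14, sell 438: 438/752 × $6,165.04 → $3,590.80
Oct 16, sell 147: 147/314 × $2,574.24 → $1,205.13
Total COGS = $5,131.51 + $3,590.80 + $1,205.13 = $9,927.44
Ending inventory (cost pool remaining) = $1,369.11

COGS = $9,927.44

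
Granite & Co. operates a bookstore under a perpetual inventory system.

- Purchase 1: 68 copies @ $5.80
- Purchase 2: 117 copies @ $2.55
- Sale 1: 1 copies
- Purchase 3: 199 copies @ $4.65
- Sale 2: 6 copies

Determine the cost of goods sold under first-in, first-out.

COGS = $40.60

Sale 1 (1) [FIFO — oldest first]: 1 @ $5.80 = $5.80
Sale 2 (6) [FIFO — oldest first]: 6 @ $5.80 = $34.80
Total COGS = $5.80 + $34.80 = $40.60
Ending inventory: 61 @ $5.80 + 117 @ $2.55 + 199 @ $4.65 = $1,577.50
Check: goods available $1,618.10 = COGS $40.60 + ending $1,577.50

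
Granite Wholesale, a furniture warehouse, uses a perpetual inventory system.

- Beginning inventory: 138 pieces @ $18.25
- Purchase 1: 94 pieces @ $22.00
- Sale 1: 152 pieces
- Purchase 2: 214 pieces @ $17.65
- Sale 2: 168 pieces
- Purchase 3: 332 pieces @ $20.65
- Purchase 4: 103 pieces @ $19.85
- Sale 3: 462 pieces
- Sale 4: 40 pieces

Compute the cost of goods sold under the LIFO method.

COGS = $16,187.20

Sale 1 (152) [LIFO — newest first]: 94 @ $22.00 + 58 @ $18.25 = $3,126.50
Sale 2 (168) [LIFO — newest first]: 168 @ $17.65 = $2,965.20
Sale 3 (462) [LIFO — newest first]: 103 @ $19.85 + 332 @ $20.65 + 27 @ $17.65 = $9,376.90
Sale 4 (40) [LIFO — newest first]: 19 @ $17.65 + 21 @ $18.25 = $718.60
Total COGS = $3,126.50 + $2,965.20 + $9,376.90 + $718.60 = $16,187.20
Ending inventory: 59 @ $18.25 = $1,076.75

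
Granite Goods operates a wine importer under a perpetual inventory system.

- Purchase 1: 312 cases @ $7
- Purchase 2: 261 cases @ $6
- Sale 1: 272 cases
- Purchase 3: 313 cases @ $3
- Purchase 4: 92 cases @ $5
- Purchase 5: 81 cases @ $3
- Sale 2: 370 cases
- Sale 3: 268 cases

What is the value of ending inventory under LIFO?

Sale 1 (272) [LIFO — newest first]: 261 @ $6 + 11 @ $7 = $1,643
Sale 2 (370) [LIFO — newest first]: 81 @ $3 + 92 @ $5 + 197 @ $3 = $1,294
Sale 3 (268) [LIFO — newest first]: 116 @ $3 + 152 @ $7 = $1,412
Total COGS = $1,643 + $1,294 + $1,412 = $4,349
Ending inventory: 149 @ $7 = $1,043

Ending inventory = $1,043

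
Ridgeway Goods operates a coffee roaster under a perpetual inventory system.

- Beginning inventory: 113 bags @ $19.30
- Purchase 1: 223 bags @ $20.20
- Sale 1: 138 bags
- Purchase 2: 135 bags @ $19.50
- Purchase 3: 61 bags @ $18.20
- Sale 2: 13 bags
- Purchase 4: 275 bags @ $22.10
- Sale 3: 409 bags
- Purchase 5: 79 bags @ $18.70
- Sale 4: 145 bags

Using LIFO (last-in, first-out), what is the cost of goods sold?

Sale 1 (138) [LIFO — newest first]: 138 @ $20.20 = $2,787.60
Sale 2 (13) [LIFO — newest first]: 13 @ $18.20 = $236.60
Sale 3 (409) [LIFO — newest first]: 275 @ $22.10 + 48 @ $18.20 + 86 @ $19.50 = $8,628.10
Sale 4 (145) [LIFO — newest first]: 79 @ $18.70 + 49 @ $19.50 + 17 @ $20.20 = $2,776.20
Total COGS = $2,787.60 + $236.60 + $8,628.10 + $2,776.20 = $14,428.50
Ending inventory: 113 @ $19.30 + 68 @ $20.20 = $3,554.50
Check: goods available $17,983.00 = COGS $14,428.50 + ending $3,554.50

COGS = $14,428.50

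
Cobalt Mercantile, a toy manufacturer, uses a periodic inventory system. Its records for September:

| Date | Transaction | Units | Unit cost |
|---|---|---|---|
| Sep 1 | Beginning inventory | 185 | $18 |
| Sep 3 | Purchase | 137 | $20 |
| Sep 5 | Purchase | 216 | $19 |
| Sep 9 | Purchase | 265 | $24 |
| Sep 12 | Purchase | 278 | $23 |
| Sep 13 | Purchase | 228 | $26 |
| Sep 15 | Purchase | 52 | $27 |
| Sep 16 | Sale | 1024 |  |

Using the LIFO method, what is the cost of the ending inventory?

Sep 16, 1024 sold [LIFO — newest first]: 52 @ $27 + 228 @ $26 + 278 @ $23 + 265 @ $24 + 201 @ $19 = $23,905
Ending inventory: 185 @ $18 + 137 @ $20 + 15 @ $19 = $6,355

Ending inventory = $6,355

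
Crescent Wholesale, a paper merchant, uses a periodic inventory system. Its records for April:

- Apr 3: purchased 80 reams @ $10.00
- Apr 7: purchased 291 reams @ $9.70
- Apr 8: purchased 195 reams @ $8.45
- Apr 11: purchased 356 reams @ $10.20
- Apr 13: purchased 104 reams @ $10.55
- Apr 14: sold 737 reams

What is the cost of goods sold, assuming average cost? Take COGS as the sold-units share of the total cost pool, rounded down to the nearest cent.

Apr 14, sell 737: 737/1026 × $9,998.85 → $7,182.40
Ending inventory (cost pool remaining) = $2,816.45
Check: goods available $9,998.85 = COGS $7,182.40 + ending $2,816.45

COGS = $7,182.40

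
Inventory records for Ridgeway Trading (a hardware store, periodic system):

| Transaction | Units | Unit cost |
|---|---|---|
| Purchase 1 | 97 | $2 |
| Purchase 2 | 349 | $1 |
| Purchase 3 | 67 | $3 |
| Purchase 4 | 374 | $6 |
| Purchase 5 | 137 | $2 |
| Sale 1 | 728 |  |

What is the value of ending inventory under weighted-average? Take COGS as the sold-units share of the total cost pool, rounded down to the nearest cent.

Sale 1, sell 728: 728/1024 × $3,262.00 → $2,319.07
Ending inventory (cost pool remaining) = $942.93

Ending inventory = $942.93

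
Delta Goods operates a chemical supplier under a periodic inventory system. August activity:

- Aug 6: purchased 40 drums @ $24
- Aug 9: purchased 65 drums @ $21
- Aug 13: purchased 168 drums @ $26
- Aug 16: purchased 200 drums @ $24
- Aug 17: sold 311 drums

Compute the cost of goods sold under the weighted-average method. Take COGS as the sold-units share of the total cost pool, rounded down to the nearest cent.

COGS = $7,556.70

Aug 17, sell 311: 311/473 × $11,493.00 → $7,556.70
Ending inventory (cost pool remaining) = $3,936.30
Check: goods available $11,493.00 = COGS $7,556.70 + ending $3,936.30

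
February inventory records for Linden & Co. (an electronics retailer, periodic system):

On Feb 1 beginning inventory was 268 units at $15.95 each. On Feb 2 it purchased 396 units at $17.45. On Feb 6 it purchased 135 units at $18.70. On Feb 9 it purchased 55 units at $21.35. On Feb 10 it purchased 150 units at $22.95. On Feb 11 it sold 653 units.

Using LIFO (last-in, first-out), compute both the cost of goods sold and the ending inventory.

Feb 11, 653 sold [LIFO — newest first]: 150 @ $22.95 + 55 @ $21.35 + 135 @ $18.70 + 313 @ $17.45 = $12,603.10
Ending inventory: 268 @ $15.95 + 83 @ $17.45 = $5,722.95
Check: goods available $18,326.05 = COGS $12,603.10 + ending $5,722.95

COGS = $12,603.10; ending inventory = $5,722.95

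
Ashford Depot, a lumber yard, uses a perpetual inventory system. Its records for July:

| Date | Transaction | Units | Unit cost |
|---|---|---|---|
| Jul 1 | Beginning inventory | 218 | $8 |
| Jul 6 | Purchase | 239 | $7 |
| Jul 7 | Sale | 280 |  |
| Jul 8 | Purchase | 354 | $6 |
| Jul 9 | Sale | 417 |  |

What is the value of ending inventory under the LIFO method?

Ending inventory = $912

Jul 7, 280 sold [LIFO — newest first]: 239 @ $7 + 41 @ $8 = $2,001
Jul 9, 417 sold [LIFO — newest first]: 354 @ $6 + 63 @ $8 = $2,628
Total COGS = $2,001 + $2,628 = $4,629
Ending inventory: 114 @ $8 = $912
Check: goods available $5,541 = COGS $4,629 + ending $912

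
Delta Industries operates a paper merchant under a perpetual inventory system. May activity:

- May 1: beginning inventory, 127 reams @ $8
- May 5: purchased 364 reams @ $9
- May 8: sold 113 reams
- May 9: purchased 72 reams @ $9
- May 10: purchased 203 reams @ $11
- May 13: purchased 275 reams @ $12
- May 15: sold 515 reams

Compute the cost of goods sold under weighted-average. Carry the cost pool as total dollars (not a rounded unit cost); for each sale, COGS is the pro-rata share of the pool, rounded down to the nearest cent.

COGS = $6,251.66

After May 1: 127 on hand, pool $1,016.00 (≈ $8.0000 each)
After May 5: 491 on hand, pool $4,292.00 (≈ $8.7413 each)
May 8, sell 113: 113/491 × $4,292.00 → $987.77
After May 9: 450 on hand, pool $3,952.23 (≈ $8.7827 each)
After May 10: 653 on hand, pool $6,185.23 (≈ $9.4720 each)
After May 13: 928 on hand, pool $9,485.23 (≈ $10.2212 each)
May 15, sell 515: 515/928 × $9,485.23 → $5,263.89
Total COGS = $987.77 + $5,263.89 = $6,251.66
Ending inventory (cost pool remaining) = $4,221.34
Check: goods available $10,473.00 = COGS $6,251.66 + ending $4,221.34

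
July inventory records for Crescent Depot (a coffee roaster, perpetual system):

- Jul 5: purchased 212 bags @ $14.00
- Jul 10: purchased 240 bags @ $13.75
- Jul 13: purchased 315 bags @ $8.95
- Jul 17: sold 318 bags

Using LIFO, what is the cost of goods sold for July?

Jul 17, 318 sold [LIFO — newest first]: 315 @ $8.95 + 3 @ $13.75 = $2,860.50
Ending inventory: 212 @ $14.00 + 237 @ $13.75 = $6,226.75

COGS = $2,860.50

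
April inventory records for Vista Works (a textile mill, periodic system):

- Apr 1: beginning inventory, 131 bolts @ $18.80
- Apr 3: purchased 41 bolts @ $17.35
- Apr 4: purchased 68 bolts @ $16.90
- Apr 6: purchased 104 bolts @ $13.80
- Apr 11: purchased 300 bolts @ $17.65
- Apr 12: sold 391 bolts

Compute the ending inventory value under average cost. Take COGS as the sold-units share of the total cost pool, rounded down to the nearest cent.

Apr 12, sell 391: 391/644 × $11,053.55 → $6,711.08
Ending inventory (cost pool remaining) = $4,342.47

Ending inventory = $4,342.47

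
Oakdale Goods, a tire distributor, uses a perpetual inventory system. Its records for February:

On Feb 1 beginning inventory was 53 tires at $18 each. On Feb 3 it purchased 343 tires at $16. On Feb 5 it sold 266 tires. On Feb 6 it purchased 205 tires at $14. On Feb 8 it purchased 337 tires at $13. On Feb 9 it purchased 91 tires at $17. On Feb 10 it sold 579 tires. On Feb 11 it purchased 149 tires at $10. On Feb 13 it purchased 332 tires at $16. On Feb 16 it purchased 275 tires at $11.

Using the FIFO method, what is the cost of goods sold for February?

Feb 5, 266 sold [FIFO — oldest first]: 53 @ $18 + 213 @ $16 = $4,362
Feb 10, 579 sold [FIFO — oldest first]: 130 @ $16 + 205 @ $14 + 244 @ $13 = $8,122
Total COGS = $4,362 + $8,122 = $12,484
Ending inventory: 93 @ $13 + 91 @ $17 + 149 @ $10 + 332 @ $16 + 275 @ $11 = $12,583

COGS = $12,484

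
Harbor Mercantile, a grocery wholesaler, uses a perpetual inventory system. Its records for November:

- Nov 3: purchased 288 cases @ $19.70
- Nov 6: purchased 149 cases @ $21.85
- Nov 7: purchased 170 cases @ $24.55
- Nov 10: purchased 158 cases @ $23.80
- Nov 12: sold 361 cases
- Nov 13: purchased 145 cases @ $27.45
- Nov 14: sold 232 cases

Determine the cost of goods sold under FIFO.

Nov 12, 361 sold [FIFO — oldest first]: 288 @ $19.70 + 73 @ $21.85 = $7,268.65
Nov 14, 232 sold [FIFO — oldest first]: 76 @ $21.85 + 156 @ $24.55 = $5,490.40
Total COGS = $7,268.65 + $5,490.40 = $12,759.05
Ending inventory: 14 @ $24.55 + 158 @ $23.80 + 145 @ $27.45 = $8,084.35
Check: goods available $20,843.40 = COGS $12,759.05 + ending $8,084.35

COGS = $12,759.05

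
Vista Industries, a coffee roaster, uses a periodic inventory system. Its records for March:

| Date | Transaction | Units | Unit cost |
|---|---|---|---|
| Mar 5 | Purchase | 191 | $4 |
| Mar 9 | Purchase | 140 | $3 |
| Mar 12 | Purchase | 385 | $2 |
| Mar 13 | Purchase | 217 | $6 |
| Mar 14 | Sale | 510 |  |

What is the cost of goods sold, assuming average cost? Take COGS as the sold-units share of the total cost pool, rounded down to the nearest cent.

Mar 14, sell 510: 510/933 × $3,256.00 → $1,779.80
Ending inventory (cost pool remaining) = $1,476.20

COGS = $1,779.80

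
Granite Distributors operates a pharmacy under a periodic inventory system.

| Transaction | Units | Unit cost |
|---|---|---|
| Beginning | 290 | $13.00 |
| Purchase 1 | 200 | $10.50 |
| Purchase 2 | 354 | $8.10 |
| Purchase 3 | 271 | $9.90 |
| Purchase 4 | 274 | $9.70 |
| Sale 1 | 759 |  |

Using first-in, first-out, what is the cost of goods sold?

Sale 1 (759) [FIFO — oldest first]: 290 @ $13.00 + 200 @ $10.50 + 269 @ $8.10 = $8,048.90
Ending inventory: 85 @ $8.10 + 271 @ $9.90 + 274 @ $9.70 = $6,029.20
Check: goods available $14,078.10 = COGS $8,048.90 + ending $6,029.20

COGS = $8,048.90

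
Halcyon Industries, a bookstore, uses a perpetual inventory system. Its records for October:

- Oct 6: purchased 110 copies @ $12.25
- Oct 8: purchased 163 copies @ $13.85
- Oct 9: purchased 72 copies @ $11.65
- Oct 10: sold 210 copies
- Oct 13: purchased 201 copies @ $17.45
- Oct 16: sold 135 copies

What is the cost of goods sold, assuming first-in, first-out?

Oct 10, 210 sold [FIFO — oldest first]: 110 @ $12.25 + 100 @ $13.85 = $2,732.50
Oct 16, 135 sold [FIFO — oldest first]: 63 @ $13.85 + 72 @ $11.65 = $1,711.35
Total COGS = $2,732.50 + $1,711.35 = $4,443.85
Ending inventory: 201 @ $17.45 = $3,507.45

COGS = $4,443.85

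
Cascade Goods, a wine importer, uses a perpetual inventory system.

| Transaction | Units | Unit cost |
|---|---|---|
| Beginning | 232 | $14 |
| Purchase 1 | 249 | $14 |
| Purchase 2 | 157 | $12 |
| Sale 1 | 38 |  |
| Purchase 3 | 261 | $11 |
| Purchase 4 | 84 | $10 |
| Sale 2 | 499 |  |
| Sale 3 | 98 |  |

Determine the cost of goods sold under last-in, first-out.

Sale 1 (38) [LIFO — newest first]: 38 @ $12 = $456
Sale 2 (499) [LIFO — newest first]: 84 @ $10 + 261 @ $11 + 119 @ $12 + 35 @ $14 = $5,629
Sale 3 (98) [LIFO — newest first]: 98 @ $14 = $1,372
Total COGS = $456 + $5,629 + $1,372 = $7,457
Ending inventory: 232 @ $14 + 116 @ $14 = $4,872
Check: goods available $12,329 = COGS $7,457 + ending $4,872

COGS = $7,457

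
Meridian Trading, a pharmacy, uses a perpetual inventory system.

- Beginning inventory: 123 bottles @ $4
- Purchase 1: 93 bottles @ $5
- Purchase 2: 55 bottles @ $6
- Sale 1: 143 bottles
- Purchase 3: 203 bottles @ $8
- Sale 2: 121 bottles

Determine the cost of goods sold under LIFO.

Sale 1 (143) [LIFO — newest first]: 55 @ $6 + 88 @ $5 = $770
Sale 2 (121) [LIFO — newest first]: 121 @ $8 = $968
Total COGS = $770 + $968 = $1,738
Ending inventory: 123 @ $4 + 5 @ $5 + 82 @ $8 = $1,173
Check: goods available $2,911 = COGS $1,738 + ending $1,173

COGS = $1,738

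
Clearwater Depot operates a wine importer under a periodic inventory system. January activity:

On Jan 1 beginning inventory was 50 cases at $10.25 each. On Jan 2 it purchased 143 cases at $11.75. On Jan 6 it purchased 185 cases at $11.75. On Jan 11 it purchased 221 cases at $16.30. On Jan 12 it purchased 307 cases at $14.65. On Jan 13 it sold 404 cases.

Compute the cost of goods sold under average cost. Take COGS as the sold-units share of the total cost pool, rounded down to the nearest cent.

Jan 13, sell 404: 404/906 × $12,466.35 → $5,558.94
Ending inventory (cost pool remaining) = $6,907.41

COGS = $5,558.94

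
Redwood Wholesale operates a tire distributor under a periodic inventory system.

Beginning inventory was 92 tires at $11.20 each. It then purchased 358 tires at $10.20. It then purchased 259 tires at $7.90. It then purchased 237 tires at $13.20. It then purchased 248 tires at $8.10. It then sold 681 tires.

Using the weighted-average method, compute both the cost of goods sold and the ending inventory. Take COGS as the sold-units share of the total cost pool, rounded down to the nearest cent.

COGS = $6,767.39; ending inventory = $5,097.91

Sale 1, sell 681: 681/1194 × $11,865.30 → $6,767.39
Ending inventory (cost pool remaining) = $5,097.91
Check: goods available $11,865.30 = COGS $6,767.39 + ending $5,097.91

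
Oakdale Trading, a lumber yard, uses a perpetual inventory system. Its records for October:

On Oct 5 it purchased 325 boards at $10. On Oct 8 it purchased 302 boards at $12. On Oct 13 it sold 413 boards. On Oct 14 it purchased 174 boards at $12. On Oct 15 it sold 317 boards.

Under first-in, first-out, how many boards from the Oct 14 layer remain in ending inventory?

71

Oct 13, 413 sold [FIFO — oldest first]: 325 @ $10 + 88 @ $12 = $4,306
Oct 15, 317 sold [FIFO — oldest first]: 214 @ $12 + 103 @ $12 = $3,804
Total COGS = $4,306 + $3,804 = $8,110
Ending inventory: 71 @ $12 = $852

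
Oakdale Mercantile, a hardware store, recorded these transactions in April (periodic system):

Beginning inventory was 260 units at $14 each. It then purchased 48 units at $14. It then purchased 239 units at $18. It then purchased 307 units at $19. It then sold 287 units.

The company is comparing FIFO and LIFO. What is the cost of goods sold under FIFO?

FIFO COGS: 260 @ $14 + 27 @ $14 = $4,018
LIFO COGS: 287 @ $19 = $5,453

COGS = $4,018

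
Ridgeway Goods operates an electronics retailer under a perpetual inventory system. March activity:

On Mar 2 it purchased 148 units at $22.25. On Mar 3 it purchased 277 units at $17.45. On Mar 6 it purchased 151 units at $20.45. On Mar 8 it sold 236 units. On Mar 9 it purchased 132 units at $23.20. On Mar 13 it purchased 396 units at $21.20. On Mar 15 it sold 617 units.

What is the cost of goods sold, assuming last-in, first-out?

Mar 8, 236 sold [LIFO — newest first]: 151 @ $20.45 + 85 @ $17.45 = $4,571.20
Mar 15, 617 sold [LIFO — newest first]: 396 @ $21.20 + 132 @ $23.20 + 89 @ $17.45 = $13,010.65
Total COGS = $4,571.20 + $13,010.65 = $17,581.85
Ending inventory: 148 @ $22.25 + 103 @ $17.45 = $5,090.35

COGS = $17,581.85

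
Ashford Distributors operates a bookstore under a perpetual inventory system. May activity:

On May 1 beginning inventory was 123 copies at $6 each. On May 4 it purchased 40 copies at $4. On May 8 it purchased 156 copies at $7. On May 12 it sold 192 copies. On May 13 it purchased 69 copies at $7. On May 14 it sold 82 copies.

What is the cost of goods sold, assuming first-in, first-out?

May 12, 192 sold [FIFO — oldest first]: 123 @ $6 + 40 @ $4 + 29 @ $7 = $1,101
May 14, 82 sold [FIFO — oldest first]: 82 @ $7 = $574
Total COGS = $1,101 + $574 = $1,675
Ending inventory: 45 @ $7 + 69 @ $7 = $798
Check: goods available $2,473 = COGS $1,675 + ending $798

COGS = $1,675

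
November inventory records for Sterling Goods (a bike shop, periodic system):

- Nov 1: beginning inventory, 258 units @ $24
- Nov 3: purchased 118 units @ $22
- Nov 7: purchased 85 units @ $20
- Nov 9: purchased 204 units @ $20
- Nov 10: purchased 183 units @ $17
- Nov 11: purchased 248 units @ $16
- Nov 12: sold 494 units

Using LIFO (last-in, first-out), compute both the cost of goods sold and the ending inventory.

COGS = $8,339; ending inventory = $13,308

Nov 12, 494 sold [LIFO — newest first]: 248 @ $16 + 183 @ $17 + 63 @ $20 = $8,339
Ending inventory: 258 @ $24 + 118 @ $22 + 85 @ $20 + 141 @ $20 = $13,308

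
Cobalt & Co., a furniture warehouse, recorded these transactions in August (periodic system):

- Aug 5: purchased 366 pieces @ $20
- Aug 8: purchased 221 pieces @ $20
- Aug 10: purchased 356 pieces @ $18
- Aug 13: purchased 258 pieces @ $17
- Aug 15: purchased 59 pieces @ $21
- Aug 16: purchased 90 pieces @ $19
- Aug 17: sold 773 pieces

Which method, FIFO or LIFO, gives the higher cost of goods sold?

FIFO

FIFO COGS: 366 @ $20 + 221 @ $20 + 186 @ $18 = $15,088
LIFO COGS: 90 @ $19 + 59 @ $21 + 258 @ $17 + 356 @ $18 + 10 @ $20 = $13,943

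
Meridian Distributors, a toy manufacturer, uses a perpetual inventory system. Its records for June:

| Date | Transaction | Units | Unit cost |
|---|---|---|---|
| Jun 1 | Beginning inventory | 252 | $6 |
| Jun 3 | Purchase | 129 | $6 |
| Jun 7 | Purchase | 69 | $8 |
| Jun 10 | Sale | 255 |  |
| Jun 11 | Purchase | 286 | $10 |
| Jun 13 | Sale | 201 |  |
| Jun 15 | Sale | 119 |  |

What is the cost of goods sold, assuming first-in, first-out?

Jun 10, 255 sold [FIFO — oldest first]: 252 @ $6 + 3 @ $6 = $1,530
Jun 13, 201 sold [FIFO — oldest first]: 126 @ $6 + 69 @ $8 + 6 @ $10 = $1,368
Jun 15, 119 sold [FIFO — oldest first]: 119 @ $10 = $1,190
Total COGS = $1,530 + $1,368 + $1,190 = $4,088
Ending inventory: 161 @ $10 = $1,610

COGS = $4,088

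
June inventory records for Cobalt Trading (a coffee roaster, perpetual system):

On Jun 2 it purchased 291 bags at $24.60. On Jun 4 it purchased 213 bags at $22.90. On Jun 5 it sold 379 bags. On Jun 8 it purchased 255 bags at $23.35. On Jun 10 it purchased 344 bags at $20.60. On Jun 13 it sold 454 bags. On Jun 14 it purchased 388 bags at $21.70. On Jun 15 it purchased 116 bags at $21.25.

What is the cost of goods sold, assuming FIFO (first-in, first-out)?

COGS = $19,514.95

Jun 5, 379 sold [FIFO — oldest first]: 291 @ $24.60 + 88 @ $22.90 = $9,173.80
Jun 13, 454 sold [FIFO — oldest first]: 125 @ $22.90 + 255 @ $23.35 + 74 @ $20.60 = $10,341.15
Total COGS = $9,173.80 + $10,341.15 = $19,514.95
Ending inventory: 270 @ $20.60 + 388 @ $21.70 + 116 @ $21.25 = $16,446.60
Check: goods available $35,961.55 = COGS $19,514.95 + ending $16,446.60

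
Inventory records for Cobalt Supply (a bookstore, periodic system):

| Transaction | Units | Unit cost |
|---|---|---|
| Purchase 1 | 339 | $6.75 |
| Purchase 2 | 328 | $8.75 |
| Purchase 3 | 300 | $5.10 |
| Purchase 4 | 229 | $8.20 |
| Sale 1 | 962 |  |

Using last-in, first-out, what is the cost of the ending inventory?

Ending inventory = $1,579.50

Sale 1 (962) [LIFO — newest first]: 229 @ $8.20 + 300 @ $5.10 + 328 @ $8.75 + 105 @ $6.75 = $6,986.55
Ending inventory: 234 @ $6.75 = $1,579.50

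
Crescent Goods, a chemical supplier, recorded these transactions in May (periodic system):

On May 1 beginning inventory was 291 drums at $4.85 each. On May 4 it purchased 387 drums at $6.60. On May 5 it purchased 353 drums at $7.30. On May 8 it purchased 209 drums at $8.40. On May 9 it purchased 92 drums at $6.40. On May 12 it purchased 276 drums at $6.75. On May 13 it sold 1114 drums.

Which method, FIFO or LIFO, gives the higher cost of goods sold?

FIFO COGS: 291 @ $4.85 + 387 @ $6.60 + 353 @ $7.30 + 83 @ $8.40 = $7,239.65
LIFO COGS: 276 @ $6.75 + 92 @ $6.40 + 209 @ $8.40 + 353 @ $7.30 + 184 @ $6.60 = $7,998.70

LIFO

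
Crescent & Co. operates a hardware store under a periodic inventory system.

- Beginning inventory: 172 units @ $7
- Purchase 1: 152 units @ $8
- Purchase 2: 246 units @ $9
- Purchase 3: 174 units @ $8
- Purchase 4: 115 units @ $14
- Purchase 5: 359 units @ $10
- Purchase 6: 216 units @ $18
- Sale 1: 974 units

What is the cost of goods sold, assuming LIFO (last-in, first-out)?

COGS = $11,470

Sale 1 (974) [LIFO — newest first]: 216 @ $18 + 359 @ $10 + 115 @ $14 + 174 @ $8 + 110 @ $9 = $11,470
Ending inventory: 172 @ $7 + 152 @ $8 + 136 @ $9 = $3,644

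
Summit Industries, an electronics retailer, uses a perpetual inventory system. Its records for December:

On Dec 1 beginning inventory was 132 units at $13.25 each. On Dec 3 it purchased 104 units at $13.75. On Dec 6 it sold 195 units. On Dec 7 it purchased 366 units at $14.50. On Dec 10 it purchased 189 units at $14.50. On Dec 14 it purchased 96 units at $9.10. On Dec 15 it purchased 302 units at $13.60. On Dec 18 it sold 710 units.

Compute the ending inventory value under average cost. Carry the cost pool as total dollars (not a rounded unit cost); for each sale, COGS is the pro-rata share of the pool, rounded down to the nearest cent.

After Dec 1: 132 on hand, pool $1,749.00 (≈ $13.2500 each)
After Dec 3: 236 on hand, pool $3,179.00 (≈ $13.4703 each)
Dec 6, sell 195: 195/236 × $3,179.00 → $2,626.71
After Dec 7: 407 on hand, pool $5,859.29 (≈ $14.3963 each)
After Dec 10: 596 on hand, pool $8,599.79 (≈ $14.4292 each)
After Dec 14: 692 on hand, pool $9,473.39 (≈ $13.6899 each)
After Dec 15: 994 on hand, pool $13,580.59 (≈ $13.6626 each)
Dec 18, sell 710: 710/994 × $13,580.59 → $9,700.42
Total COGS = $2,626.71 + $9,700.42 = $12,327.13
Ending inventory (cost pool remaining) = $3,880.17
Check: goods available $16,207.30 = COGS $12,327.13 + ending $3,880.17

Ending inventory = $3,880.17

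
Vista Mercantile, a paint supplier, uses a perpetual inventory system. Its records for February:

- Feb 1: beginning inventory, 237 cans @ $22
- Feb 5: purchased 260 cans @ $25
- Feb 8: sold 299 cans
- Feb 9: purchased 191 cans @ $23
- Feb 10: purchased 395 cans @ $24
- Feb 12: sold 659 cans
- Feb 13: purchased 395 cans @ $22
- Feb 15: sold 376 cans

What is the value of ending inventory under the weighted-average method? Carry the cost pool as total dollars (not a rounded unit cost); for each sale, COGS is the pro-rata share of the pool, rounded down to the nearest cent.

Ending inventory = $3,225.04

After Feb 1: 237 on hand, pool $5,214.00 (≈ $22.0000 each)
After Feb 5: 497 on hand, pool $11,714.00 (≈ $23.5694 each)
Feb 8, sell 299: 299/497 × $11,714.00 → $7,047.25
After Feb 9: 389 on hand, pool $9,059.75 (≈ $23.2898 each)
After Feb 10: 784 on hand, pool $18,539.75 (≈ $23.6476 each)
Feb 12, sell 659: 659/784 × $18,539.75 → $15,583.79
After Feb 13: 520 on hand, pool $11,645.96 (≈ $22.3961 each)
Feb 15, sell 376: 376/520 × $11,645.96 → $8,420.92
Total COGS = $7,047.25 + $15,583.79 + $8,420.92 = $31,051.96
Ending inventory (cost pool remaining) = $3,225.04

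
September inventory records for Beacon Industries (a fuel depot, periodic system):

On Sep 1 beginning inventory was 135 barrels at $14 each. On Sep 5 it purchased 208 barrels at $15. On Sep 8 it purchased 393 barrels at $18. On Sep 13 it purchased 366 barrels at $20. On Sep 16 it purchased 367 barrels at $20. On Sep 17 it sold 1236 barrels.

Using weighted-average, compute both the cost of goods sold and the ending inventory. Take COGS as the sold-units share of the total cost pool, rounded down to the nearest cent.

Sep 17, sell 1236: 1236/1469 × $26,744.00 → $22,502.09
Ending inventory (cost pool remaining) = $4,241.91

COGS = $22,502.09; ending inventory = $4,241.91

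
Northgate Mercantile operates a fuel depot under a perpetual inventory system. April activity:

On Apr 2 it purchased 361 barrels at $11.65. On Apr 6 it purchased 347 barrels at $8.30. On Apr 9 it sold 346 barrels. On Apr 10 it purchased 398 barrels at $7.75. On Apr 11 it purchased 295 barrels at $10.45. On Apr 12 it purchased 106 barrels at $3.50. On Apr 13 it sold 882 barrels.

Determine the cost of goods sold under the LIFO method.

Apr 9, 346 sold [LIFO — newest first]: 346 @ $8.30 = $2,871.80
Apr 13, 882 sold [LIFO — newest first]: 106 @ $3.50 + 295 @ $10.45 + 398 @ $7.75 + 1 @ $8.30 + 82 @ $11.65 = $7,501.85
Total COGS = $2,871.80 + $7,501.85 = $10,373.65
Ending inventory: 279 @ $11.65 = $3,250.35
Check: goods available $13,624.00 = COGS $10,373.65 + ending $3,250.35

COGS = $10,373.65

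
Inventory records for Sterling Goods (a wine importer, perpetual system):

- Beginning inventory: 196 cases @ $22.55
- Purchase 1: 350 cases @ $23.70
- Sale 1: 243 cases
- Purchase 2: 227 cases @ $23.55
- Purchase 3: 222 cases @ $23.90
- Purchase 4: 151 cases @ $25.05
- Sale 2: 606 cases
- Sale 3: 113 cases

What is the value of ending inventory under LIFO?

Sale 1 (243) [LIFO — newest first]: 243 @ $23.70 = $5,759.10
Sale 2 (606) [LIFO — newest first]: 151 @ $25.05 + 222 @ $23.90 + 227 @ $23.55 + 6 @ $23.70 = $14,576.40
Sale 3 (113) [LIFO — newest first]: 101 @ $23.70 + 12 @ $22.55 = $2,664.30
Total COGS = $5,759.10 + $14,576.40 + $2,664.30 = $22,999.80
Ending inventory: 184 @ $22.55 = $4,149.20

Ending inventory = $4,149.20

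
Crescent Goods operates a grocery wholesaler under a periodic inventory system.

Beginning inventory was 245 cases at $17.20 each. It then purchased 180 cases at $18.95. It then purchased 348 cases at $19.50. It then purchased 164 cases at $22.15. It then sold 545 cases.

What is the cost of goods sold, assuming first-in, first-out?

Sale 1 (545) [FIFO — oldest first]: 245 @ $17.20 + 180 @ $18.95 + 120 @ $19.50 = $9,965.00
Ending inventory: 228 @ $19.50 + 164 @ $22.15 = $8,078.60

COGS = $9,965.00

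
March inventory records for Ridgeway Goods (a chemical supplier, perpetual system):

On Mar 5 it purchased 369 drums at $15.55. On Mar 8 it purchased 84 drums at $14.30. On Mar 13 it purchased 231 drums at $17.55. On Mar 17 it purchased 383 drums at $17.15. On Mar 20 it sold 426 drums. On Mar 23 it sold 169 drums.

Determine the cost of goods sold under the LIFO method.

COGS = $10,289.05

Mar 20, 426 sold [LIFO — newest first]: 383 @ $17.15 + 43 @ $17.55 = $7,323.10
Mar 23, 169 sold [LIFO — newest first]: 169 @ $17.55 = $2,965.95
Total COGS = $7,323.10 + $2,965.95 = $10,289.05
Ending inventory: 369 @ $15.55 + 84 @ $14.30 + 19 @ $17.55 = $7,272.60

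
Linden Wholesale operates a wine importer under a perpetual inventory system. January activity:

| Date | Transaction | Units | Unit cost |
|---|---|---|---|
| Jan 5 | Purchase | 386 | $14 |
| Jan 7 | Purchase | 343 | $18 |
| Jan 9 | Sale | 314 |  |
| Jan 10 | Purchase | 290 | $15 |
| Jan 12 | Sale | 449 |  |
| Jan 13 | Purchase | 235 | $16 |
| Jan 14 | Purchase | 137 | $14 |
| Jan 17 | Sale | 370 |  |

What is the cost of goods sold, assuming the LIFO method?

COGS = $17,990

Jan 9, 314 sold [LIFO — newest first]: 314 @ $18 = $5,652
Jan 12, 449 sold [LIFO — newest first]: 290 @ $15 + 29 @ $18 + 130 @ $14 = $6,692
Jan 17, 370 sold [LIFO — newest first]: 137 @ $14 + 233 @ $16 = $5,646
Total COGS = $5,652 + $6,692 + $5,646 = $17,990
Ending inventory: 256 @ $14 + 2 @ $16 = $3,616
Check: goods available $21,606 = COGS $17,990 + ending $3,616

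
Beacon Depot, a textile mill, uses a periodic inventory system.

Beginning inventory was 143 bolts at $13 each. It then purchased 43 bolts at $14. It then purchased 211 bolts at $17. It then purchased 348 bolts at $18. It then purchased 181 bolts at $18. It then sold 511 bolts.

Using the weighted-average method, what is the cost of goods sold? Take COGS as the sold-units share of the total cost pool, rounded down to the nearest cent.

Sale 1, sell 511: 511/926 × $15,570.00 → $8,592.08
Ending inventory (cost pool remaining) = $6,977.92

COGS = $8,592.08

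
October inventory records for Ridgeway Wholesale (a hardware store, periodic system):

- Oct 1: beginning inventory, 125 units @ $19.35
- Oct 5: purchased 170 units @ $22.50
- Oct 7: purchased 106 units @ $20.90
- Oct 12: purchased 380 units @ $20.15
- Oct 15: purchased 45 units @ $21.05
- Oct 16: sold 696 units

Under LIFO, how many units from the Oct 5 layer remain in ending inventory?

Oct 16, 696 sold [LIFO — newest first]: 45 @ $21.05 + 380 @ $20.15 + 106 @ $20.90 + 165 @ $22.50 = $14,532.15
Ending inventory: 125 @ $19.35 + 5 @ $22.50 = $2,531.25
Check: goods available $17,063.40 = COGS $14,532.15 + ending $2,531.25

5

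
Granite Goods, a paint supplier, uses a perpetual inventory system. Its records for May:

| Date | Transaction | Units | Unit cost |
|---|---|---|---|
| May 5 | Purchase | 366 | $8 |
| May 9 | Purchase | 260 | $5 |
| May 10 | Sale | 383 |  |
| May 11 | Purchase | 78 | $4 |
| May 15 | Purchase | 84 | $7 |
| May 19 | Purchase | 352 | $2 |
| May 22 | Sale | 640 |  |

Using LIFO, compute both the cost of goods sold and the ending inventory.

May 10, 383 sold [LIFO — newest first]: 260 @ $5 + 123 @ $8 = $2,284
May 22, 640 sold [LIFO — newest first]: 352 @ $2 + 84 @ $7 + 78 @ $4 + 126 @ $8 = $2,612
Total COGS = $2,284 + $2,612 = $4,896
Ending inventory: 117 @ $8 = $936

COGS = $4,896; ending inventory = $936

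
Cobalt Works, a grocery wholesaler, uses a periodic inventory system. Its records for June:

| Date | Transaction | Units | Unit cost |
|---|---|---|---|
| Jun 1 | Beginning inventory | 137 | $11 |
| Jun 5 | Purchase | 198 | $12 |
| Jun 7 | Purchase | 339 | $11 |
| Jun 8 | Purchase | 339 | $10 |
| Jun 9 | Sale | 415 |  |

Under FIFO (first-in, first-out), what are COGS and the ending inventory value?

Jun 9, 415 sold [FIFO — oldest first]: 137 @ $11 + 198 @ $12 + 80 @ $11 = $4,763
Ending inventory: 259 @ $11 + 339 @ $10 = $6,239

COGS = $4,763; ending inventory = $6,239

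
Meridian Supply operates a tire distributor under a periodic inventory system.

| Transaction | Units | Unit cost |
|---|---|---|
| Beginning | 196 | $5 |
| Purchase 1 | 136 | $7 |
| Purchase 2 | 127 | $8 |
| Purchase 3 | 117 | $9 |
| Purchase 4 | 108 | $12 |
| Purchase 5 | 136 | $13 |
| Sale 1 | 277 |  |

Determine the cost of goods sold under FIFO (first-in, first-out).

Sale 1 (277) [FIFO — oldest first]: 196 @ $5 + 81 @ $7 = $1,547
Ending inventory: 55 @ $7 + 127 @ $8 + 117 @ $9 + 108 @ $12 + 136 @ $13 = $5,518

COGS = $1,547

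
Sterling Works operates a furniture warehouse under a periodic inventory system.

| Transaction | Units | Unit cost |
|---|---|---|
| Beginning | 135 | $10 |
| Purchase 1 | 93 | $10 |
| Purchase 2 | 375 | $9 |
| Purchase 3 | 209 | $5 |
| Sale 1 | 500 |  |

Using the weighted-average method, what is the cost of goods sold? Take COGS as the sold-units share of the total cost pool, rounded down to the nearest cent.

COGS = $4,125.61

Sale 1, sell 500: 500/812 × $6,700.00 → $4,125.61
Ending inventory (cost pool remaining) = $2,574.39
Check: goods available $6,700.00 = COGS $4,125.61 + ending $2,574.39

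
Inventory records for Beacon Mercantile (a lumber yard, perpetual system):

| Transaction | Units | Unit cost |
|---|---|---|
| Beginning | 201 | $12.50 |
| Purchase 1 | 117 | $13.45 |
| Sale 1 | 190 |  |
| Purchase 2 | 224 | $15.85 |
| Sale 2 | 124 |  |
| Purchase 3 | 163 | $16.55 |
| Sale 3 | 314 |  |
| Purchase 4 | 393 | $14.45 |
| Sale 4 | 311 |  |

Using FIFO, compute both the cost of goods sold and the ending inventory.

COGS = $13,715.50; ending inventory = $2,297.55

Sale 1 (190) [FIFO — oldest first]: 190 @ $12.50 = $2,375.00
Sale 2 (124) [FIFO — oldest first]: 11 @ $12.50 + 113 @ $13.45 = $1,657.35
Sale 3 (314) [FIFO — oldest first]: 4 @ $13.45 + 224 @ $15.85 + 86 @ $16.55 = $5,027.50
Sale 4 (311) [FIFO — oldest first]: 77 @ $16.55 + 234 @ $14.45 = $4,655.65
Total COGS = $2,375.00 + $1,657.35 + $5,027.50 + $4,655.65 = $13,715.50
Ending inventory: 159 @ $14.45 = $2,297.55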